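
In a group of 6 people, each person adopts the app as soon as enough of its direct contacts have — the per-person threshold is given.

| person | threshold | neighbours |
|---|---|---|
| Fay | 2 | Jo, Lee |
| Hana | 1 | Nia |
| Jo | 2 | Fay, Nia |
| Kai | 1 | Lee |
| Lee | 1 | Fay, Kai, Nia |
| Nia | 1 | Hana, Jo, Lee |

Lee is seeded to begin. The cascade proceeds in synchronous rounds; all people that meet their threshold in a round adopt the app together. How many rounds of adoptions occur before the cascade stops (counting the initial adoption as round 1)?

Round 1 — Lee adopts the app (initial).
Round 2 — checking thresholds:
  Fay: 1 of 2 neighbours < 2, not yet.
  Kai: 1 of 1 neighbours ≥ 1, adopts the app.
  Nia: 1 of 3 neighbours ≥ 1, adopts the app.
Round 3 — checking thresholds:
  Fay: 1 of 2 neighbours < 2, not yet.
  Hana: 1 of 1 neighbours ≥ 1, adopts the app.
  Jo: 1 of 2 neighbours < 2, not yet.
Round 4 — no new adoptions; cascade stops.

3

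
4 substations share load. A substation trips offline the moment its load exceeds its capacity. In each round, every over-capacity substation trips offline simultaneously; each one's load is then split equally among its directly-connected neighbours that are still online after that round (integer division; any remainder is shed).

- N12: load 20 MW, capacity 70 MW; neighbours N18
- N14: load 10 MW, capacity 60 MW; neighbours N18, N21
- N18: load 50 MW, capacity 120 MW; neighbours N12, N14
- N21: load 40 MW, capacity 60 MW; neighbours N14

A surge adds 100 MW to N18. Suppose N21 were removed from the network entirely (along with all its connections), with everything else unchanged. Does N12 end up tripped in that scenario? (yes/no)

With N21 removed:
Round 1 — N18 at 150 > 120. N18 trips offline.
  N18 sheds 150 MW to N12, N14: 75 each.
    N12: 20+75 = 95 > 70
    N14: 10+75 = 85 > 60
Round 2 — N12, N14 trip offline.
  N12 sheds 95 MW: no online neighbours, lost.
  N14 sheds 85 MW: no online neighbours, lost.
No further trips.

yes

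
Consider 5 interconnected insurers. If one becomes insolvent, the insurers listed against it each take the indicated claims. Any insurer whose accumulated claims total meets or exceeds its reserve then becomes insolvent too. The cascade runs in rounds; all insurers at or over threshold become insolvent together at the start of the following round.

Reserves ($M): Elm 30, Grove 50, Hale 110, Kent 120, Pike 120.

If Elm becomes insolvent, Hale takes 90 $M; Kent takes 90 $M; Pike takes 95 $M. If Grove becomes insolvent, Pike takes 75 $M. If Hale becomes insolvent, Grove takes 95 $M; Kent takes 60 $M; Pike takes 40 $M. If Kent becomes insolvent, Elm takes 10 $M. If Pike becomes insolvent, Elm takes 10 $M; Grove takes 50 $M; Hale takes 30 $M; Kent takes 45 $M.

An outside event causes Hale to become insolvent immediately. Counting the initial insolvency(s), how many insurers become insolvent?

Round 1 — Hale becomes insolvent (initial).
  Grove: +95 → 95 ≥ 50
  Kent: +60 → 60 < 120
  Pike: +40 → 40 < 120
Round 2 — Grove becomes insolvent.
  Pike: +75 → 115 < 120
No further insolvencies.

2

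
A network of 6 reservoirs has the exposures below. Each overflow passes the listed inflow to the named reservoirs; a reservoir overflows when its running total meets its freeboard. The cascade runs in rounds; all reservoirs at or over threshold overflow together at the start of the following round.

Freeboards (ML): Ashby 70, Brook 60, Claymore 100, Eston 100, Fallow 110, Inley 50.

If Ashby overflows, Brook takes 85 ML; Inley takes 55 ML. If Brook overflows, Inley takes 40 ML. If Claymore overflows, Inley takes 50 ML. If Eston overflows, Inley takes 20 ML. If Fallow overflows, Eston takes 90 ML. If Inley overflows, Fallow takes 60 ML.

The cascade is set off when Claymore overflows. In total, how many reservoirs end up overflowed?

2

Round 1 — Claymore overflows (initial).
  Inley: +50 → 50 ≥ 50
Round 2 — Inley overflows.
  Fallow: +60 → 60 < 110
No further overflows.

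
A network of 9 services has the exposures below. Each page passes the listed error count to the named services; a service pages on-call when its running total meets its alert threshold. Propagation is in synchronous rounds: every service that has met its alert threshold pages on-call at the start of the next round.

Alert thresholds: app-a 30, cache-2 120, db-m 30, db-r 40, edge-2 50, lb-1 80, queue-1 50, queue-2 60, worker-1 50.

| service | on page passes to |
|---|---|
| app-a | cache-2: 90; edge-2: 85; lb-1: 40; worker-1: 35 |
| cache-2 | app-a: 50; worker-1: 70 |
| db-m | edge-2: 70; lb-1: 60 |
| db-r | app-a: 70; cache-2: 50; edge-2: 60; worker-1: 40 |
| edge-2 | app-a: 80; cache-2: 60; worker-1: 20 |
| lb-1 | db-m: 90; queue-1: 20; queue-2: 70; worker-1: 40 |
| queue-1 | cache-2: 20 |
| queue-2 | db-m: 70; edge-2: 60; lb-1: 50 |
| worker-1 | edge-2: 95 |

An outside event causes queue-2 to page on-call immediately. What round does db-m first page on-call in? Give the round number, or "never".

Round 1 — queue-2 pages on-call (initial).
  db-m: +70 → 70 ≥ 30
  edge-2: +60 → 60 ≥ 50
  lb-1: +50 → 50 < 80
Round 2 — db-m, edge-2 page on-call.
  app-a: +80 → 80 ≥ 30
  cache-2: +60 → 60 < 120
  lb-1: +60 → 110 ≥ 80
  worker-1: +20 → 20 < 50
Round 3 — app-a, lb-1 page on-call.
  cache-2: +90 → 150 ≥ 120
  queue-1: +20 → 20 < 50
  worker-1: +35+40 → 95 ≥ 50
Round 4 — cache-2, worker-1 page on-call.
No further pages.

2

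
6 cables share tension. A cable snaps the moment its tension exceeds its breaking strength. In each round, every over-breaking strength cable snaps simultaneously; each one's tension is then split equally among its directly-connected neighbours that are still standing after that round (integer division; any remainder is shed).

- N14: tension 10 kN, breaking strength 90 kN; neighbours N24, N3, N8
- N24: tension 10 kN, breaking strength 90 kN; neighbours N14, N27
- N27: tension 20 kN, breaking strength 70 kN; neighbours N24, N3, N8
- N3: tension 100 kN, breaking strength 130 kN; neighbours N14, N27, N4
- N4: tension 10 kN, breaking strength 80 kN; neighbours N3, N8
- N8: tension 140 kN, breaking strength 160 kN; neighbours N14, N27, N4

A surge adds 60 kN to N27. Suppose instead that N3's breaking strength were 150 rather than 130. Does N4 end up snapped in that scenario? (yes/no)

yes

With N3's breaking strength at 150:
Round 1 — N27 at 80 > 70. N27 snaps.
  N27 sheds 80 kN to N24, N3, N8: 26 each (2 lost).
    N24: 10+26 = 36 ≤ 90
    N3: 100+26 = 126 ≤ 150
    N8: 140+26 = 166 > 160
Round 2 — N8 snaps.
  N8 sheds 166 kN to N14, N4: 83 each.
    N14: 10+83 = 93 > 90
    N4: 10+83 = 93 > 80
Round 3 — N14, N4 snap.
  N14 sheds 93 kN to N24, N3: 46 each (1 lost).
    N24: 36+46 = 82 ≤ 90
    N3: 126+46 = 172 > 150
  N4 sheds 93 kN to N3: 93 each.
    N3: 172+93 = 265 > 150
Round 4 — N3 snaps.
  N3 sheds 265 kN: no online neighbours, lost.
No further breaks.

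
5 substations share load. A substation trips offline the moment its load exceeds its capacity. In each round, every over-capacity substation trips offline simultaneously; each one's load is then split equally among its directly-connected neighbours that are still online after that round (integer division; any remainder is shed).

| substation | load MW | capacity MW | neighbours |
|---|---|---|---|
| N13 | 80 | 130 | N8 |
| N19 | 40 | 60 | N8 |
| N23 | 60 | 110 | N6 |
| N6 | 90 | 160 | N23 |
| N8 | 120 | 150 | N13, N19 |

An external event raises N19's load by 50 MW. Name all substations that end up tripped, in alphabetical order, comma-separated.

N13, N19, N8

Round 1 — N19 at 90 > 60. N19 trips offline.
  N19 sheds 90 MW to N8: 90 each.
    N8: 120+90 = 210 > 150
Round 2 — N8 trips offline.
  N8 sheds 210 MW to N13: 210 each.
    N13: 80+210 = 290 > 130
Round 3 — N13 trips offline.
  N13 sheds 290 MW: no online neighbours, lost.
No further trips.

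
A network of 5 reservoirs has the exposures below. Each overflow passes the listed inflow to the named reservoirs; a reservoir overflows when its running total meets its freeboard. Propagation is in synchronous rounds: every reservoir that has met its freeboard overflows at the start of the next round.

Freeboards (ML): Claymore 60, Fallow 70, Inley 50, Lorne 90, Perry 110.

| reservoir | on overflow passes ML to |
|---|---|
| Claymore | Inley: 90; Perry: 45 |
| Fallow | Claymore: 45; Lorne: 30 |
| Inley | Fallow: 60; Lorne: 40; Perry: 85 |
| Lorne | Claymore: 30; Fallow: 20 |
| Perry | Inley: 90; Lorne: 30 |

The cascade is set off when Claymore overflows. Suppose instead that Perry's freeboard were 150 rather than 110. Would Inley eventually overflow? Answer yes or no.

With Perry's freeboard at 150:
Round 1 — Claymore overflows (initial).
  Inley: +90 → 90 ≥ 50
  Perry: +45 → 45 < 150
Round 2 — Inley overflows.
  Fallow: +60 → 60 < 70
  Lorne: +40 → 40 < 90
  Perry: +85 → 130 < 150
No further overflows.

yes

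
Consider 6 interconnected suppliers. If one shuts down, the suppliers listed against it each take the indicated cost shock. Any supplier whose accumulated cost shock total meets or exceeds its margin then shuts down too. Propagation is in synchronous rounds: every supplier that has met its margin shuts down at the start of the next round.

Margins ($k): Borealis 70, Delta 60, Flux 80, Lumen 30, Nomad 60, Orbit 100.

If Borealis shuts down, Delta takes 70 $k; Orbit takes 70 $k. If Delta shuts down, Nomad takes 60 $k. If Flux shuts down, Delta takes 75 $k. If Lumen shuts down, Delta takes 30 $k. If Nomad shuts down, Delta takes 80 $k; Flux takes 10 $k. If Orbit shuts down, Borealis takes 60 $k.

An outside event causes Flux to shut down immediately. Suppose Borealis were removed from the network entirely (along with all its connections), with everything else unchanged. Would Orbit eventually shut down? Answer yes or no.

no

With Borealis removed:
Round 1 — Flux shuts down (initial).
  Delta: +75 → 75 ≥ 60
Round 2 — Delta shuts down.
  Nomad: +60 → 60 ≥ 60
Round 3 — Nomad shuts down.
No further shutdowns.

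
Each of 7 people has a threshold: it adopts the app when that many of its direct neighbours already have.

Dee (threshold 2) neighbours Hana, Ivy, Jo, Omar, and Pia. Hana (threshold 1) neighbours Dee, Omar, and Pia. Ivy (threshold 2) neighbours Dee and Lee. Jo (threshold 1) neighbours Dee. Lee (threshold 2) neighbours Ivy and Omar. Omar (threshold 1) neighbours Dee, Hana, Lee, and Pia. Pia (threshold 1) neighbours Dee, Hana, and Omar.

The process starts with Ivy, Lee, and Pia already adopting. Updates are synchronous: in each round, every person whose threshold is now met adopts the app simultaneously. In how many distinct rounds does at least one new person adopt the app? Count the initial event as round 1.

Round 1 — Ivy, Lee, Pia adopt the app (initial).
Round 2 — checking thresholds:
  Dee: 2 of 5 neighbours ≥ 2, adopts the app.
  Hana: 1 of 3 neighbours ≥ 1, adopts the app.
  Omar: 2 of 4 neighbours ≥ 1, adopts the app.
Round 3 — checking thresholds:
  Jo: 1 of 1 neighbours ≥ 1, adopts the app.
Round 4 — no new adoptions; cascade stops.

3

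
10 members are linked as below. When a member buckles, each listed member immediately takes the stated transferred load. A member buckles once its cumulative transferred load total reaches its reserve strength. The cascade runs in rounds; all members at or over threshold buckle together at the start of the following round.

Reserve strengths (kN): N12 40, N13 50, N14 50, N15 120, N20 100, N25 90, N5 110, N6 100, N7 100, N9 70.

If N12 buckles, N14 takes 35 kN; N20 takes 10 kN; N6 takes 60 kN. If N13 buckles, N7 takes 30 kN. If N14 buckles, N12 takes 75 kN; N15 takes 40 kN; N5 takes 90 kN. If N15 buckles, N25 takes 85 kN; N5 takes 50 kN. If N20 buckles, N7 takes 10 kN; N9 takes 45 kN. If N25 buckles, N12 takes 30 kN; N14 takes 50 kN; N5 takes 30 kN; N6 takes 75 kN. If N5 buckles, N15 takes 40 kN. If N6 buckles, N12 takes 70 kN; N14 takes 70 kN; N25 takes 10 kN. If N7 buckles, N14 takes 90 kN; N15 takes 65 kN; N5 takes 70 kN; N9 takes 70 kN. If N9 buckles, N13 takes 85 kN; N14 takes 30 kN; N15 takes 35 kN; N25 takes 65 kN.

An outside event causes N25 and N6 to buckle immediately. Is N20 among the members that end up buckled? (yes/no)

Round 1 — N25, N6 buckle (initial).
  N12: +30+70 → 100 ≥ 40
  N14: +50+70 → 120 ≥ 50
  N5: +30 → 30 < 110
Round 2 — N12, N14 buckle.
  N15: +40 → 40 < 120
  N20: +10 → 10 < 100
  N5: +90 → 120 ≥ 110
Round 3 — N5 buckles.
  N15: +40 → 80 < 120
No further bucklings.

no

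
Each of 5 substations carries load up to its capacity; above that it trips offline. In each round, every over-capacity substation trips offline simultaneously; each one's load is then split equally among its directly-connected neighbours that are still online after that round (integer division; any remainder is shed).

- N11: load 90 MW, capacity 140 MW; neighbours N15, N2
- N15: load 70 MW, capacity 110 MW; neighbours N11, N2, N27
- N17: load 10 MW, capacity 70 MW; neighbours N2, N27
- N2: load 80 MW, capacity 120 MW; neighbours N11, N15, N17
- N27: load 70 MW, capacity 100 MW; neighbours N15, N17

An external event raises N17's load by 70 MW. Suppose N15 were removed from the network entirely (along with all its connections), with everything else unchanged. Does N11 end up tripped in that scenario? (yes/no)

no

With N15 removed:
Round 1 — N17 at 80 > 70. N17 trips offline.
  N17 sheds 80 MW to N2, N27: 40 each.
    N2: 80+40 = 120 ≤ 120
    N27: 70+40 = 110 > 100
Round 2 — N27 trips offline.
  N27 sheds 110 MW: no online neighbours, lost.
No further trips.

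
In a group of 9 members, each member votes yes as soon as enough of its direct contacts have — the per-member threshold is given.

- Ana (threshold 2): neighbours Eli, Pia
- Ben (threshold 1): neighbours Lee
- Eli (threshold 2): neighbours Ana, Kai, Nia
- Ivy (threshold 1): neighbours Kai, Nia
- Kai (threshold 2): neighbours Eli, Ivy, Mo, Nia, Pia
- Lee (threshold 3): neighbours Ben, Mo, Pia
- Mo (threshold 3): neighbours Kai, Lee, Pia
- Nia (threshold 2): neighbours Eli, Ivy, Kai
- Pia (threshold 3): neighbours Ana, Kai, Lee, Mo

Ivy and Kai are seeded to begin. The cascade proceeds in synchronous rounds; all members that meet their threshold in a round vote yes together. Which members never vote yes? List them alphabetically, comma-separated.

Round 1 — Ivy, Kai vote yes (initial).
Round 2 — checking thresholds:
  Eli: 1 of 3 neighbours < 2, not yet.
  Mo: 1 of 3 neighbours < 3, not yet.
  Nia: 2 of 3 neighbours ≥ 2, votes yes.
  Pia: 1 of 4 neighbours < 3, not yet.
Round 3 — checking thresholds:
  Eli: 2 of 3 neighbours ≥ 2, votes yes.
  Mo: 1 of 3 neighbours < 3, not yet.
  Pia: 1 of 4 neighbours < 3, not yet.
Round 4 — no new yes votes; cascade stops.

Ana, Ben, Lee, Mo, Pia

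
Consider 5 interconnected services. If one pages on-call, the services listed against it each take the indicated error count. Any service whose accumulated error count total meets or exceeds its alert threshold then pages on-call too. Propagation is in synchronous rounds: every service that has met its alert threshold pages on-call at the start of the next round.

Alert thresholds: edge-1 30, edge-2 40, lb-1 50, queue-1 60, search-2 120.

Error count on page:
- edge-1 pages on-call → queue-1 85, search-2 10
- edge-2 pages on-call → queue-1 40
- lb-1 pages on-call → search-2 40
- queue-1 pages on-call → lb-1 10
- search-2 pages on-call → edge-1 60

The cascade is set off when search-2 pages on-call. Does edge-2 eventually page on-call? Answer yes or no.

Round 1 — search-2 pages on-call (initial).
  edge-1: +60 → 60 ≥ 30
Round 2 — edge-1 pages on-call.
  queue-1: +85 → 85 ≥ 60
Round 3 — queue-1 pages on-call.
  lb-1: +10 → 10 < 50
No further pages.

no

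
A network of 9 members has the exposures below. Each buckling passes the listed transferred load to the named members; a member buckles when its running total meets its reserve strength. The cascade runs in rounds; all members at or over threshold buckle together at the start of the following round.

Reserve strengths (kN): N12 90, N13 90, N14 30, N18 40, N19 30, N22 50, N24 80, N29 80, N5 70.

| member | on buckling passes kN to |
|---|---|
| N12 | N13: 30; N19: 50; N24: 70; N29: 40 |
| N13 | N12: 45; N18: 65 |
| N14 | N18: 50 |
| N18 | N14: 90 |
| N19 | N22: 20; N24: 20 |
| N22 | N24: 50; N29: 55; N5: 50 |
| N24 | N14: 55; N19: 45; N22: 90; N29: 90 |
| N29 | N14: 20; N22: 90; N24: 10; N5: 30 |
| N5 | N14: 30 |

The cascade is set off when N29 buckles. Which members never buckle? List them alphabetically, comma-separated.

N12, N13, N19, N24

Round 1 — N29 buckles (initial).
  N14: +20 → 20 < 30
  N22: +90 → 90 ≥ 50
  N24: +10 → 10 < 80
  N5: +30 → 30 < 70
Round 2 — N22 buckles.
  N24: +50 → 60 < 80
  N5: +50 → 80 ≥ 70
Round 3 — N5 buckles.
  N14: +30 → 50 ≥ 30
Round 4 — N14 buckles.
  N18: +50 → 50 ≥ 40
Round 5 — N18 buckles.
No further bucklings.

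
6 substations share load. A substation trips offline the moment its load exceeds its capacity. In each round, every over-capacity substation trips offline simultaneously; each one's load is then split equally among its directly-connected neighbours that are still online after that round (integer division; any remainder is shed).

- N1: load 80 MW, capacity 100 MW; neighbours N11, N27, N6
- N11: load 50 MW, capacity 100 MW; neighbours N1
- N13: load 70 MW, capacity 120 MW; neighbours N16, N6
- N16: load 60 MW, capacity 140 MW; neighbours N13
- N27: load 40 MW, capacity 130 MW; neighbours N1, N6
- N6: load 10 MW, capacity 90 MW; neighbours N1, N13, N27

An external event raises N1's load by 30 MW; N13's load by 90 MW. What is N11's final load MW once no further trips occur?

Round 1 — N1 at 110 > 100; N13 at 160 > 120. N1, N13 trip offline.
  N1 sheds 110 MW to N11, N27, N6: 36 each (2 lost).
    N11: 50+36 = 86 ≤ 100
    N27: 40+36 = 76 ≤ 130
    N6: 10+36 = 46 ≤ 90
  N13 sheds 160 MW to N16, N6: 80 each.
    N16: 60+80 = 140 ≤ 140
    N6: 46+80 = 126 > 90
Round 2 — N6 trips offline.
  N6 sheds 126 MW to N27: 126 each.
    N27: 76+126 = 202 > 130
Round 3 — N27 trips offline.
  N27 sheds 202 MW: no online neighbours, lost.
No further trips.

86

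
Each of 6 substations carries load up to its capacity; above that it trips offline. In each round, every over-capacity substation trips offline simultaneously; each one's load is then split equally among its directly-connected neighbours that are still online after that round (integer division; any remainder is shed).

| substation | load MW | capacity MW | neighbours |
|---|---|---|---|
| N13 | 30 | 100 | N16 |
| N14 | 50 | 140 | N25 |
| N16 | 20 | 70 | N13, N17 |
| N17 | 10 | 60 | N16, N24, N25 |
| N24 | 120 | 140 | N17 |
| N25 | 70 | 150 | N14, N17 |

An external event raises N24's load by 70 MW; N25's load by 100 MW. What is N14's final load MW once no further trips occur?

135

Round 1 — N24 at 190 > 140; N25 at 170 > 150. N24, N25 trip offline.
  N24 sheds 190 MW to N17: 190 each.
    N17: 10+190 = 200 > 60
  N25 sheds 170 MW to N14, N17: 85 each.
    N14: 50+85 = 135 ≤ 140
    N17: 200+85 = 285 > 60
Round 2 — N17 trips offline.
  N17 sheds 285 MW to N16: 285 each.
    N16: 20+285 = 305 > 70
Round 3 — N16 trips offline.
  N16 sheds 305 MW to N13: 305 each.
    N13: 30+305 = 335 > 100
Round 4 — N13 trips offline.
  N13 sheds 335 MW: no online neighbours, lost.
No further trips.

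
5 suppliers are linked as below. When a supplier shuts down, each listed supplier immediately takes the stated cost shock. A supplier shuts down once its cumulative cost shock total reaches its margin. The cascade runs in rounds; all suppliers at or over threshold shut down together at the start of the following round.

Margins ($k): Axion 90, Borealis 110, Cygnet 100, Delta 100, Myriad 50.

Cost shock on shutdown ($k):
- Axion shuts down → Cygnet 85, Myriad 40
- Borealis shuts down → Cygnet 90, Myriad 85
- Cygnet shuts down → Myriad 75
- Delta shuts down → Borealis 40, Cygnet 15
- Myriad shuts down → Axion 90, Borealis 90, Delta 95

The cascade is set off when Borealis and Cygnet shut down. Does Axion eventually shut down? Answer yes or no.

Round 1 — Borealis, Cygnet shut down (initial).
  Myriad: +85+75 → 160 ≥ 50
Round 2 — Myriad shuts down.
  Axion: +90 → 90 ≥ 90
  Delta: +95 → 95 < 100
Round 3 — Axion shuts down.
No further shutdowns.

yes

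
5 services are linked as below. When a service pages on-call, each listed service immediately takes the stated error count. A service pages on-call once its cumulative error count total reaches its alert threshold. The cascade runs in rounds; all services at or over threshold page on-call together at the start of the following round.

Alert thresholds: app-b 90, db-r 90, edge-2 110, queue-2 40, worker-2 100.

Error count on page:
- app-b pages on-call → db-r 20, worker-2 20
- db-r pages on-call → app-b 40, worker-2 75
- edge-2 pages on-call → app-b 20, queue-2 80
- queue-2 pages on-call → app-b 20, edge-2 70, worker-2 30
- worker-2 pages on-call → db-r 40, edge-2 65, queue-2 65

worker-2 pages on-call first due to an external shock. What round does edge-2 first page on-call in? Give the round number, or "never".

Round 1 — worker-2 pages on-call (initial).
  db-r: +40 → 40 < 90
  edge-2: +65 → 65 < 110
  queue-2: +65 → 65 ≥ 40
Round 2 — queue-2 pages on-call.
  app-b: +20 → 20 < 90
  edge-2: +70 → 135 ≥ 110
Round 3 — edge-2 pages on-call.
  app-b: +20 → 40 < 90
No further pages.

3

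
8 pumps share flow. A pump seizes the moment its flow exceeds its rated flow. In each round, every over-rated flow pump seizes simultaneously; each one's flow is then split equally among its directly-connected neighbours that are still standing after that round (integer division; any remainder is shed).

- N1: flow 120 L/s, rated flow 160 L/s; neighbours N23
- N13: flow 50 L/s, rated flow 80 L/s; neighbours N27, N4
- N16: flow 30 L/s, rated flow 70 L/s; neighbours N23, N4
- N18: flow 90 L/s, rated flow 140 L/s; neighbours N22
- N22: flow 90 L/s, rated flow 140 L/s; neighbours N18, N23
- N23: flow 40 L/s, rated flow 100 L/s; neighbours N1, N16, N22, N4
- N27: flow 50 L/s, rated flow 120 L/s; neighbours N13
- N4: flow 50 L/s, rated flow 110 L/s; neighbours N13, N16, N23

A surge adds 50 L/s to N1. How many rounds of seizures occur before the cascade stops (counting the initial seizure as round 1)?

5

Round 1 — N1 at 170 > 160. N1 seizes.
  N1 sheds 170 L/s to N23: 170 each.
    N23: 40+170 = 210 > 100
Round 2 — N23 seizes.
  N23 sheds 210 L/s to N16, N22, N4: 70 each.
    N16: 30+70 = 100 > 70
    N22: 90+70 = 160 > 140
    N4: 50+70 = 120 > 110
Round 3 — N16, N22, N4 seize.
  N16 sheds 100 L/s: no online neighbours, lost.
  N22 sheds 160 L/s to N18: 160 each.
    N18: 90+160 = 250 > 140
  N4 sheds 120 L/s to N13: 120 each.
    N13: 50+120 = 170 > 80
Round 4 — N13, N18 seize.
  N13 sheds 170 L/s to N27: 170 each.
    N27: 50+170 = 220 > 120
  N18 sheds 250 L/s: no online neighbours, lost.
Round 5 — N27 seizes.
  N27 sheds 220 L/s: no online neighbours, lost.
No further seizures.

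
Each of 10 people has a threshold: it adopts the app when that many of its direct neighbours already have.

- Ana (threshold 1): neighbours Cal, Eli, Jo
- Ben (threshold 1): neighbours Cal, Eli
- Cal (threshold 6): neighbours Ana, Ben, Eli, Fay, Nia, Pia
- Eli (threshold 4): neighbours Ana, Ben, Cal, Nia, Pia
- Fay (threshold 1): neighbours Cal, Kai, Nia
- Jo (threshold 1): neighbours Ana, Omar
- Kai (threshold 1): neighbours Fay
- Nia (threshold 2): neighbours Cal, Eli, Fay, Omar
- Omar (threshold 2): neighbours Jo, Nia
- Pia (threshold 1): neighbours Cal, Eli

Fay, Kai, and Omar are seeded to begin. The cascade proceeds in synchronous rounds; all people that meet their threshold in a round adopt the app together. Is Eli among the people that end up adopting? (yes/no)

no

Round 1 — Fay, Kai, Omar adopt the app (initial).
Round 2 — checking thresholds:
  Cal: 1 of 6 neighbours < 6, holds.
  Jo: 1 of 2 neighbours ≥ 1, adopts the app.
  Nia: 2 of 4 neighbours ≥ 2, adopts the app.
Round 3 — checking thresholds:
  Ana: 1 of 3 neighbours ≥ 1, adopts the app.
  Cal: 2 of 6 neighbours < 6, holds.
  Eli: 1 of 5 neighbours < 4, holds.
Round 4 — no new adoptions; cascade stops.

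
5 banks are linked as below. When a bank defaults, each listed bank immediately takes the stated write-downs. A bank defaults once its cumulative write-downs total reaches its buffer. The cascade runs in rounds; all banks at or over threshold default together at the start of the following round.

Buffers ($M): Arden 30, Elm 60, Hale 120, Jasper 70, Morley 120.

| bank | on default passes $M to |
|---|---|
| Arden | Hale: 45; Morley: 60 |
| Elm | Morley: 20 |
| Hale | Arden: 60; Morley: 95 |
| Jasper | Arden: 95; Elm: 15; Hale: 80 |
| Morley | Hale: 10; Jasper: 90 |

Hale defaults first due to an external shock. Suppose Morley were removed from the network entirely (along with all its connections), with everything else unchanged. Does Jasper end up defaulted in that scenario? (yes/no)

With Morley removed:
Round 1 — Hale defaults (initial).
  Arden: +60 → 60 ≥ 30
Round 2 — Arden defaults.
No further defaults.

no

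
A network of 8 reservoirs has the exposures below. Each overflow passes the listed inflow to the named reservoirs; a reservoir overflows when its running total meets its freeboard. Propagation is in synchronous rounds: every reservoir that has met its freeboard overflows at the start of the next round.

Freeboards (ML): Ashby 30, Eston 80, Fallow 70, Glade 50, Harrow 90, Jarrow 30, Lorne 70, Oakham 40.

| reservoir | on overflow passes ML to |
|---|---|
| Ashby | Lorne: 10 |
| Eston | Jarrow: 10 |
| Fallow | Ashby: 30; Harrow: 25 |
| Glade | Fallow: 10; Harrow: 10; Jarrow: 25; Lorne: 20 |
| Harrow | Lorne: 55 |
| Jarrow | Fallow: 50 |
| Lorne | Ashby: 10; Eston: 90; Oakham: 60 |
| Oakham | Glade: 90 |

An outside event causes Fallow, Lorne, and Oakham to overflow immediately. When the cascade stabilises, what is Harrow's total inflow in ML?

35

Round 1 — Fallow, Lorne, Oakham overflow (initial).
  Ashby: +30+10 → 40 ≥ 30
  Eston: +90 → 90 ≥ 80
  Glade: +90 → 90 ≥ 50
  Harrow: +25 → 25 < 90
Round 2 — Ashby, Eston, Glade overflow.
  Harrow: +10 → 35 < 90
  Jarrow: +10+25 → 35 ≥ 30
Round 3 — Jarrow overflows.
No further overflows.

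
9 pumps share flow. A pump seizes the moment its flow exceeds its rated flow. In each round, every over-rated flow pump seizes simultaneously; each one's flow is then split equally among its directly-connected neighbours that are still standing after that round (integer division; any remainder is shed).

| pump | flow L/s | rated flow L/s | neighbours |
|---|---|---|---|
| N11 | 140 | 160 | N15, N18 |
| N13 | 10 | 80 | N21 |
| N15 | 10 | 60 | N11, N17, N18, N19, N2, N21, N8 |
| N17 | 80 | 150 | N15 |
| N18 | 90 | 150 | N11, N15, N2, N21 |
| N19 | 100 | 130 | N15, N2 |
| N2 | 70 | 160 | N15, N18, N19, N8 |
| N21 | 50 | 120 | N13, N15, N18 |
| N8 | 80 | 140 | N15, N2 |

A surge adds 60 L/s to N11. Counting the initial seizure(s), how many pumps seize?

8

Round 1 — N11 at 200 > 160. N11 seizes.
  N11 sheds 200 L/s to N15, N18: 100 each.
    N15: 10+100 = 110 > 60
    N18: 90+100 = 190 > 150
Round 2 — N15, N18 seize.
  N15 sheds 110 L/s to N17, N19, N2, N21, N8: 22 each.
    N17: 80+22 = 102 ≤ 150
    N19: 100+22 = 122 ≤ 130
    N2: 70+22 = 92 ≤ 160
    N21: 50+22 = 72 ≤ 120
    N8: 80+22 = 102 ≤ 140
  N18 sheds 190 L/s to N2, N21: 95 each.
    N2: 92+95 = 187 > 160
    N21: 72+95 = 167 > 120
Round 3 — N2, N21 seize.
  N2 sheds 187 L/s to N19, N8: 93 each (1 lost).
    N19: 122+93 = 215 > 130
    N8: 102+93 = 195 > 140
  N21 sheds 167 L/s to N13: 167 each.
    N13: 10+167 = 177 > 80
Round 4 — N13, N19, N8 seize.
  N13 sheds 177 L/s: no online neighbours, lost.
  N19 sheds 215 L/s: no online neighbours, lost.
  N8 sheds 195 L/s: no online neighbours, lost.
No further seizures.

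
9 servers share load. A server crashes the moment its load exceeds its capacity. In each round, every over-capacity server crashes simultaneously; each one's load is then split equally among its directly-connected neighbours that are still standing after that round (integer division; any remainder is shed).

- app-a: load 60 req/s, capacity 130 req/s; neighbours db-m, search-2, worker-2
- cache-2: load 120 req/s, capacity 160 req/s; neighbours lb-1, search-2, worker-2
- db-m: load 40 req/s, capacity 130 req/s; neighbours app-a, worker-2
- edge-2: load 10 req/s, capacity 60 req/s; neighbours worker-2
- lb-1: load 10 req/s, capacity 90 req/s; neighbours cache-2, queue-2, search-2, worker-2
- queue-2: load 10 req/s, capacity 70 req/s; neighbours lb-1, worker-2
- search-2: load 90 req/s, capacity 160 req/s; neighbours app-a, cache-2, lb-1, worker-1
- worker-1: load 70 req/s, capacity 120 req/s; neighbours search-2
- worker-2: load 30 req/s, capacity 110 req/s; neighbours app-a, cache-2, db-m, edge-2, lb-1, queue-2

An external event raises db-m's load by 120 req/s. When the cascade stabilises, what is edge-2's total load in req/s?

55

Round 1 — db-m at 160 > 130. db-m crashes.
  db-m sheds 160 req/s to app-a, worker-2: 80 each.
    app-a: 60+80 = 140 > 130
    worker-2: 30+80 = 110 ≤ 110
Round 2 — app-a crashes.
  app-a sheds 140 req/s to search-2, worker-2: 70 each.
    search-2: 90+70 = 160 ≤ 160
    worker-2: 110+70 = 180 > 110
Round 3 — worker-2 crashes.
  worker-2 sheds 180 req/s to cache-2, edge-2, lb-1, queue-2: 45 each.
    cache-2: 120+45 = 165 > 160
    edge-2: 10+45 = 55 ≤ 60
    lb-1: 10+45 = 55 ≤ 90
    queue-2: 10+45 = 55 ≤ 70
Round 4 — cache-2 crashes.
  cache-2 sheds 165 req/s to lb-1, search-2: 82 each (1 lost).
    lb-1: 55+82 = 137 > 90
    search-2: 160+82 = 242 > 160
Round 5 — lb-1, search-2 crash.
  lb-1 sheds 137 req/s to queue-2: 137 each.
    queue-2: 55+137 = 192 > 70
  search-2 sheds 242 req/s to worker-1: 242 each.
    worker-1: 70+242 = 312 > 120
Round 6 — queue-2, worker-1 crash.
  queue-2 sheds 192 req/s: no online neighbours, lost.
  worker-1 sheds 312 req/s: no online neighbours, lost.
No further crashes.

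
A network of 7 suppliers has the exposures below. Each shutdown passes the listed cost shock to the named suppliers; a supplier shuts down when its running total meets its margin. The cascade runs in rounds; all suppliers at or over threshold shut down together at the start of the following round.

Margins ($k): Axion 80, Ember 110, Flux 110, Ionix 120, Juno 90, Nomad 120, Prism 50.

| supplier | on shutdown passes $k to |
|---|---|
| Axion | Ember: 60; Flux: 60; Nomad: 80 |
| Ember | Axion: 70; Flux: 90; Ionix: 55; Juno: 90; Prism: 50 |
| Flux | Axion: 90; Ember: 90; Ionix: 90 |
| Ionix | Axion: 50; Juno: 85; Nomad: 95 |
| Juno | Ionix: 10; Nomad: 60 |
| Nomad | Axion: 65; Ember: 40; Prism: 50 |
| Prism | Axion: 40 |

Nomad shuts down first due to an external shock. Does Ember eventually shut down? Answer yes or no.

Round 1 — Nomad shuts down (initial).
  Axion: +65 → 65 < 80
  Ember: +40 → 40 < 110
  Prism: +50 → 50 ≥ 50
Round 2 — Prism shuts down.
  Axion: +40 → 105 ≥ 80
Round 3 — Axion shuts down.
  Ember: +60 → 100 < 110
  Flux: +60 → 60 < 110
No further shutdowns.

no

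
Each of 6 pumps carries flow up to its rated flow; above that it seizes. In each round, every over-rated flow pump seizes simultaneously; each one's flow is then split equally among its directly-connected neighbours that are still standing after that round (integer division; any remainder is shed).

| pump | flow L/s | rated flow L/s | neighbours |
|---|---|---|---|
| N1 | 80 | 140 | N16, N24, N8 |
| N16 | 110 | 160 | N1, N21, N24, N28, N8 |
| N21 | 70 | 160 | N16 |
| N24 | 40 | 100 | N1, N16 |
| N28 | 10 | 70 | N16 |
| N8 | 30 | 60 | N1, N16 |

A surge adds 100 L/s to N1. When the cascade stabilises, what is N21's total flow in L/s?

126

Round 1 — N1 at 180 > 140. N1 seizes.
  N1 sheds 180 L/s to N16, N24, N8: 60 each.
    N16: 110+60 = 170 > 160
    N24: 40+60 = 100 ≤ 100
    N8: 30+60 = 90 > 60
Round 2 — N16, N8 seize.
  N16 sheds 170 L/s to N21, N24, N28: 56 each (2 lost).
    N21: 70+56 = 126 ≤ 160
    N24: 100+56 = 156 > 100
    N28: 10+56 = 66 ≤ 70
  N8 sheds 90 L/s: no online neighbours, lost.
Round 3 — N24 seizes.
  N24 sheds 156 L/s: no online neighbours, lost.
No further seizures.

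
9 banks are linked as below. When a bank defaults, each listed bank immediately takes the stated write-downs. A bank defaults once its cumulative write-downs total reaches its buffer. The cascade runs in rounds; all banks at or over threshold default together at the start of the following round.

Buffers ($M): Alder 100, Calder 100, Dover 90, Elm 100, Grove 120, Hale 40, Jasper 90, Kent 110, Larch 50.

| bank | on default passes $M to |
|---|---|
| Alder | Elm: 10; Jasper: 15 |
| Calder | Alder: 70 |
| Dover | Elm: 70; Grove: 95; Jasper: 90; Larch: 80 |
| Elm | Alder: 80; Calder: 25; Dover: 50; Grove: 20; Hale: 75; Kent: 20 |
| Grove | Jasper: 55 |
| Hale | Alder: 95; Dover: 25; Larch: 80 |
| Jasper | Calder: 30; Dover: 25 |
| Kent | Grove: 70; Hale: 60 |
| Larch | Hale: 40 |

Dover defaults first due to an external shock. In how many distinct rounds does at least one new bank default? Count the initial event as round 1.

3

Round 1 — Dover defaults (initial).
  Elm: +70 → 70 < 100
  Grove: +95 → 95 < 120
  Jasper: +90 → 90 ≥ 90
  Larch: +80 → 80 ≥ 50
Round 2 — Jasper, Larch default.
  Calder: +30 → 30 < 100
  Hale: +40 → 40 ≥ 40
Round 3 — Hale defaults.
  Alder: +95 → 95 < 100
No further defaults.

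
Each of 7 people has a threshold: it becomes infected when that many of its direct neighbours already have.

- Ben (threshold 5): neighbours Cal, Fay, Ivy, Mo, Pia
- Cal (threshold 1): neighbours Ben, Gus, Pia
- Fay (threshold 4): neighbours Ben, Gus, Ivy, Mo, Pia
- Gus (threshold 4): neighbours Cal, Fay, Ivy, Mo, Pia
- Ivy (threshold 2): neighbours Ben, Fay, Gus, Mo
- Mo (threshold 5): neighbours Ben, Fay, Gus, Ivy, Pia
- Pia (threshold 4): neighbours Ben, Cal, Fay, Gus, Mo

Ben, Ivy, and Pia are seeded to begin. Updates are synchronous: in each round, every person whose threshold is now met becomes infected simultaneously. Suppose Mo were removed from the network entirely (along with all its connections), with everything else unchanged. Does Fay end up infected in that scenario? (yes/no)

no

With Mo removed:
Round 1 — Ben, Ivy, Pia become infected (initial).
Round 2 — checking thresholds:
  Cal: 2 of 3 neighbours ≥ 1, becomes infected.
  Fay: 3 of 4 neighbours < 4, holds.
  Gus: 2 of 4 neighbours < 4, holds.
Round 3 — no new infections; cascade stops.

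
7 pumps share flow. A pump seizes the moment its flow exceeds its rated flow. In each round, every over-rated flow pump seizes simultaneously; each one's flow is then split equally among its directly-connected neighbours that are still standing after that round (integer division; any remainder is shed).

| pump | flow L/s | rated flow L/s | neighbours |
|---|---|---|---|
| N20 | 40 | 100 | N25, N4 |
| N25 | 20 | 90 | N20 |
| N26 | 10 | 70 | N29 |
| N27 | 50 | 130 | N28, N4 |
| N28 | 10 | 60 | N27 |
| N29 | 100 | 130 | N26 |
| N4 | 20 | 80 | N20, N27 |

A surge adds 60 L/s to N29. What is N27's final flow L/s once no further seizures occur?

Round 1 — N29 at 160 > 130. N29 seizes.
  N29 sheds 160 L/s to N26: 160 each.
    N26: 10+160 = 170 > 70
Round 2 — N26 seizes.
  N26 sheds 170 L/s: no online neighbours, lost.
No further seizures.

50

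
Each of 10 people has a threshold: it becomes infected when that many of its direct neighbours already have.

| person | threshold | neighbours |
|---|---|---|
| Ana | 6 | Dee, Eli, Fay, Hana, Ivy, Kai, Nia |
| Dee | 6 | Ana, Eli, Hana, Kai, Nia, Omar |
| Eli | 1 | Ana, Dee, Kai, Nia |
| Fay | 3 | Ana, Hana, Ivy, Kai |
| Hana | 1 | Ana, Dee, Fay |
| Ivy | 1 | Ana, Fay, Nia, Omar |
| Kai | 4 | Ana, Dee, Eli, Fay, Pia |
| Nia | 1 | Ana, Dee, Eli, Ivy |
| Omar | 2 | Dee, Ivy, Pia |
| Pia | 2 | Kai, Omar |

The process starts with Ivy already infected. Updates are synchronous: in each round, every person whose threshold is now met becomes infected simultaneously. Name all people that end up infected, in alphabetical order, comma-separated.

Round 1 — Ivy becomes infected (initial).
Round 2 — checking thresholds:
  Ana: 1 of 7 neighbours < 6, below threshold.
  Fay: 1 of 4 neighbours < 3, below threshold.
  Nia: 1 of 4 neighbours ≥ 1, becomes infected.
  Omar: 1 of 3 neighbours < 2, below threshold.
Round 3 — checking thresholds:
  Ana: 2 of 7 neighbours < 6, below threshold.
  Dee: 1 of 6 neighbours < 6, below threshold.
  Eli: 1 of 4 neighbours ≥ 1, becomes infected.
  Fay: 1 of 4 neighbours < 3, below threshold.
  Omar: 1 of 3 neighbours < 2, below threshold.
Round 4 — no new infections; cascade stops.

Eli, Ivy, Nia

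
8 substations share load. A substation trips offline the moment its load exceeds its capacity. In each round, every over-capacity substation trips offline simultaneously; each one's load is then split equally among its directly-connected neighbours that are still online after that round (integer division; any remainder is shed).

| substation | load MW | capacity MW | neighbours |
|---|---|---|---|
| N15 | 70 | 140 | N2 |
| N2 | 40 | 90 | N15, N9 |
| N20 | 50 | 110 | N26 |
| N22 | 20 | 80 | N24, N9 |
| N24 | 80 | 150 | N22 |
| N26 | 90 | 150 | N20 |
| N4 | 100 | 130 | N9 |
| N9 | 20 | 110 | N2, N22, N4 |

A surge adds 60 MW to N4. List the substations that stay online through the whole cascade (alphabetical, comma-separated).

N20, N26

Round 1 — N4 at 160 > 130. N4 trips offline.
  N4 sheds 160 MW to N9: 160 each.
    N9: 20+160 = 180 > 110
Round 2 — N9 trips offline.
  N9 sheds 180 MW to N2, N22: 90 each.
    N2: 40+90 = 130 > 90
    N22: 20+90 = 110 > 80
Round 3 — N2, N22 trip offline.
  N2 sheds 130 MW to N15: 130 each.
    N15: 70+130 = 200 > 140
  N22 sheds 110 MW to N24: 110 each.
    N24: 80+110 = 190 > 150
Round 4 — N15, N24 trip offline.
  N15 sheds 200 MW: no online neighbours, lost.
  N24 sheds 190 MW: no online neighbours, lost.
No further trips.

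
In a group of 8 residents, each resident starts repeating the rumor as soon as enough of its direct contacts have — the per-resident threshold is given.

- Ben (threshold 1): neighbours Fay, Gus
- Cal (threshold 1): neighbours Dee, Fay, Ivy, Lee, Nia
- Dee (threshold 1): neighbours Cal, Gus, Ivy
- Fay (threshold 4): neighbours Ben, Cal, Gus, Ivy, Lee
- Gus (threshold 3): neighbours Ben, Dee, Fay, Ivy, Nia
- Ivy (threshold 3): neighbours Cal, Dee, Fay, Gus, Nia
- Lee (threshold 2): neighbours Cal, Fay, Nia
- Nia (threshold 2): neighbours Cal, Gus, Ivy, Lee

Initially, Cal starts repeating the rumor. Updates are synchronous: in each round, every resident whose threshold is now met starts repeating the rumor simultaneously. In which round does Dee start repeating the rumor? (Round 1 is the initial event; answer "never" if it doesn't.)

2

Round 1 — Cal starts repeating the rumor (initial).
Round 2 — checking thresholds:
  Dee: 1 of 3 neighbours ≥ 1, starts repeating the rumor.
  Fay: 1 of 5 neighbours < 4, below threshold.
  Ivy: 1 of 5 neighbours < 3, below threshold.
  Lee: 1 of 3 neighbours < 2, below threshold.
  Nia: 1 of 4 neighbours < 2, below threshold.
Round 3 — no new spreads; cascade stops.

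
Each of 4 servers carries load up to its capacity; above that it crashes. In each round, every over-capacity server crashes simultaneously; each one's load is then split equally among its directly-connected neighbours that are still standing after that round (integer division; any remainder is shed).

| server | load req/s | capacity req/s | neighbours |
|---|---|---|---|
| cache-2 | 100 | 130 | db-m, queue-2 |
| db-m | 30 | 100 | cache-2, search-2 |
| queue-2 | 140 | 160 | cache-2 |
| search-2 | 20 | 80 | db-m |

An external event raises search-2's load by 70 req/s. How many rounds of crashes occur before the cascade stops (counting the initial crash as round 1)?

Round 1 — search-2 at 90 > 80. search-2 crashes.
  search-2 sheds 90 req/s to db-m: 90 each.
    db-m: 30+90 = 120 > 100
Round 2 — db-m crashes.
  db-m sheds 120 req/s to cache-2: 120 each.
    cache-2: 100+120 = 220 > 130
Round 3 — cache-2 crashes.
  cache-2 sheds 220 req/s to queue-2: 220 each.
    queue-2: 140+220 = 360 > 160
Round 4 — queue-2 crashes.
  queue-2 sheds 360 req/s: no online neighbours, lost.
No further crashes.

4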